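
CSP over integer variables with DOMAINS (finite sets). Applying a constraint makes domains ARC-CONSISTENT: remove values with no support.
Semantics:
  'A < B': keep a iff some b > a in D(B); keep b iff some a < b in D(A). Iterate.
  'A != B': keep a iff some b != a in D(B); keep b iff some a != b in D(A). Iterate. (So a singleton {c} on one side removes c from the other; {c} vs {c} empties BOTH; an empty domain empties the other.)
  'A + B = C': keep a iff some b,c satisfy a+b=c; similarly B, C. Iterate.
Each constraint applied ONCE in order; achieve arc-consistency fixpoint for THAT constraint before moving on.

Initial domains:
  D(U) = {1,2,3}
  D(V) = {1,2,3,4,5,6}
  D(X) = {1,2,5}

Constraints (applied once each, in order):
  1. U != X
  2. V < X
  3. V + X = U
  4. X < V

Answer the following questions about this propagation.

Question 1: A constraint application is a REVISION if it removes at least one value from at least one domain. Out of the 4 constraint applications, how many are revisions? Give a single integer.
Answer: 3

Derivation:
Constraint 1 (U != X) on D(U)={1,2,3} D(X)={1,2,5}: no change => not a revision
Constraint 2 (V < X) on D(V)={1,2,3,4,5,6} D(X)={1,2,5}: V {1,2,3,4,5,6}->{1,2,3,4}; X {1,2,5}->{2,5} => REVISION
Constraint 3 (V + X = U) on D(V)={1,2,3,4} D(X)={2,5} D(U)={1,2,3}: V {1,2,3,4}->{1}; X {2,5}->{2}; U {1,2,3}->{3} => REVISION
Constraint 4 (X < V) on D(X)={2} D(V)={1}: X {2}->{}; V {1}->{} => REVISION
Total revisions = 3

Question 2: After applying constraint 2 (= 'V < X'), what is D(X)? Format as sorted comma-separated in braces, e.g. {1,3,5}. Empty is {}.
Answer: {2,5}

Derivation:
Constraint 1 (U != X) on D(U)={1,2,3} D(X)={1,2,5}: no change
Constraint 2 (V < X) on D(V)={1,2,3,4,5,6} D(X)={1,2,5}: V {1,2,3,4,5,6}->{1,2,3,4}; X {1,2,5}->{2,5}
So after constraint 2: D(X) = {2,5}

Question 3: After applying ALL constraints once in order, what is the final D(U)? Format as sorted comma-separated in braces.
Constraint 1 (U != X) on D(U)={1,2,3} D(X)={1,2,5}: no change
Constraint 2 (V < X) on D(V)={1,2,3,4,5,6} D(X)={1,2,5}: V {1,2,3,4,5,6}->{1,2,3,4}; X {1,2,5}->{2,5}
Constraint 3 (V + X = U) on D(V)={1,2,3,4} D(X)={2,5} D(U)={1,2,3}: V {1,2,3,4}->{1}; X {2,5}->{2}; U {1,2,3}->{3}
Constraint 4 (X < V) on D(X)={2} D(V)={1}: X {2}->{}; V {1}->{}
So after all 4 constraints: D(U) = {3}

Answer: {3}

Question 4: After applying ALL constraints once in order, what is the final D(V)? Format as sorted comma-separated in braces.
Constraint 1 (U != X) on D(U)={1,2,3} D(X)={1,2,5}: no change
Constraint 2 (V < X) on D(V)={1,2,3,4,5,6} D(X)={1,2,5}: V {1,2,3,4,5,6}->{1,2,3,4}; X {1,2,5}->{2,5}
Constraint 3 (V + X = U) on D(V)={1,2,3,4} D(X)={2,5} D(U)={1,2,3}: V {1,2,3,4}->{1}; X {2,5}->{2}; U {1,2,3}->{3}
Constraint 4 (X < V) on D(X)={2} D(V)={1}: X {2}->{}; V {1}->{}
So after all 4 constraints: D(V) = {}

Answer: {}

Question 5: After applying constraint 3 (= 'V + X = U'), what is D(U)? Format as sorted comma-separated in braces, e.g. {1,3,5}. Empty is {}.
Answer: {3}

Derivation:
Constraint 1 (U != X) on D(U)={1,2,3} D(X)={1,2,5}: no change
Constraint 2 (V < X) on D(V)={1,2,3,4,5,6} D(X)={1,2,5}: V {1,2,3,4,5,6}->{1,2,3,4}; X {1,2,5}->{2,5}
Constraint 3 (V + X = U) on D(V)={1,2,3,4} D(X)={2,5} D(U)={1,2,3}: V {1,2,3,4}->{1}; X {2,5}->{2}; U {1,2,3}->{3}
So after constraint 3: D(U) = {3}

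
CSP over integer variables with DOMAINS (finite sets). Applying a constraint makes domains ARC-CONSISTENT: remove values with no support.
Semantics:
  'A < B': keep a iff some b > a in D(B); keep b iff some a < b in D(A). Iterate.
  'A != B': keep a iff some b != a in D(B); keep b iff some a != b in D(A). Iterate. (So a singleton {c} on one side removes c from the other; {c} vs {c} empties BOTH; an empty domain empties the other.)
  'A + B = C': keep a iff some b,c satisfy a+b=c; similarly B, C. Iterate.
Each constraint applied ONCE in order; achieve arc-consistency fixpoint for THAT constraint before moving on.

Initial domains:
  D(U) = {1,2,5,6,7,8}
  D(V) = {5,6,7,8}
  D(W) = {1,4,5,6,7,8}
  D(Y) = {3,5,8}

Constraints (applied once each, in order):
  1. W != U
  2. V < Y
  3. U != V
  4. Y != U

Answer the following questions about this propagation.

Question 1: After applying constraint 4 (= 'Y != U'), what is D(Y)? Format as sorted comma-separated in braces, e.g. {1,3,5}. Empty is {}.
Answer: {8}

Derivation:
Constraint 1 (W != U) on D(W)={1,4,5,6,7,8} D(U)={1,2,5,6,7,8}: no change
Constraint 2 (V < Y) on D(V)={5,6,7,8} D(Y)={3,5,8}: V {5,6,7,8}->{5,6,7}; Y {3,5,8}->{8}
Constraint 3 (U != V) on D(U)={1,2,5,6,7,8} D(V)={5,6,7}: no change
Constraint 4 (Y != U) on D(Y)={8} D(U)={1,2,5,6,7,8}: U {1,2,5,6,7,8}->{1,2,5,6,7}
So after constraint 4: D(Y) = {8}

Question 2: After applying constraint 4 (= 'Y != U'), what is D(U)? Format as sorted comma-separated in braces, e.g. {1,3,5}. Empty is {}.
Constraint 1 (W != U) on D(W)={1,4,5,6,7,8} D(U)={1,2,5,6,7,8}: no change
Constraint 2 (V < Y) on D(V)={5,6,7,8} D(Y)={3,5,8}: V {5,6,7,8}->{5,6,7}; Y {3,5,8}->{8}
Constraint 3 (U != V) on D(U)={1,2,5,6,7,8} D(V)={5,6,7}: no change
Constraint 4 (Y != U) on D(Y)={8} D(U)={1,2,5,6,7,8}: U {1,2,5,6,7,8}->{1,2,5,6,7}
So after constraint 4: D(U) = {1,2,5,6,7}

Answer: {1,2,5,6,7}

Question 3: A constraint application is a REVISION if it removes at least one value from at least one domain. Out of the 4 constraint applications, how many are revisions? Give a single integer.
Constraint 1 (W != U) on D(W)={1,4,5,6,7,8} D(U)={1,2,5,6,7,8}: no change => not a revision
Constraint 2 (V < Y) on D(V)={5,6,7,8} D(Y)={3,5,8}: V {5,6,7,8}->{5,6,7}; Y {3,5,8}->{8} => REVISION
Constraint 3 (U != V) on D(U)={1,2,5,6,7,8} D(V)={5,6,7}: no change => not a revision
Constraint 4 (Y != U) on D(Y)={8} D(U)={1,2,5,6,7,8}: U {1,2,5,6,7,8}->{1,2,5,6,7} => REVISION
Total revisions = 2

Answer: 2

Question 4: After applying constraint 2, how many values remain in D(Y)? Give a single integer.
Answer: 1

Derivation:
Constraint 1 (W != U) on D(W)={1,4,5,6,7,8} D(U)={1,2,5,6,7,8}: no change
Constraint 2 (V < Y) on D(V)={5,6,7,8} D(Y)={3,5,8}: V {5,6,7,8}->{5,6,7}; Y {3,5,8}->{8}
So after constraint 2: D(Y)={8}, size = 1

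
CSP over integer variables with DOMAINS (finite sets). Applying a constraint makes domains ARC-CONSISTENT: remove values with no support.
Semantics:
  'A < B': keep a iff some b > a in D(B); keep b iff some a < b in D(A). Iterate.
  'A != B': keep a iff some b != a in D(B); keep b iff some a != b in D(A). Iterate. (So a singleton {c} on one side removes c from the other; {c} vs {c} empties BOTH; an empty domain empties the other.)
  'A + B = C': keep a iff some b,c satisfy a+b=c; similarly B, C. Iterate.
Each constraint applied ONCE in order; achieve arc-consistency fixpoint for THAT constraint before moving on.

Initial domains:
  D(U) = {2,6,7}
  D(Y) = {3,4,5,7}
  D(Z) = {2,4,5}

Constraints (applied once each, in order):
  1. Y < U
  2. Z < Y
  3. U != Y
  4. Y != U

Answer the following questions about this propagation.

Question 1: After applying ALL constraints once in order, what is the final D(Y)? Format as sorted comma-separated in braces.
Constraint 1 (Y < U) on D(Y)={3,4,5,7} D(U)={2,6,7}: Y {3,4,5,7}->{3,4,5}; U {2,6,7}->{6,7}
Constraint 2 (Z < Y) on D(Z)={2,4,5} D(Y)={3,4,5}: Z {2,4,5}->{2,4}
Constraint 3 (U != Y) on D(U)={6,7} D(Y)={3,4,5}: no change
Constraint 4 (Y != U) on D(Y)={3,4,5} D(U)={6,7}: no change
So after all 4 constraints: D(Y) = {3,4,5}

Answer: {3,4,5}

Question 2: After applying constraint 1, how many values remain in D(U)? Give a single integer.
Constraint 1 (Y < U) on D(Y)={3,4,5,7} D(U)={2,6,7}: Y {3,4,5,7}->{3,4,5}; U {2,6,7}->{6,7}
So after constraint 1: D(U)={6,7}, size = 2

Answer: 2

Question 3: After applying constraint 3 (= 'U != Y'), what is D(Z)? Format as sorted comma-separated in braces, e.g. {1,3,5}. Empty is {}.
Constraint 1 (Y < U) on D(Y)={3,4,5,7} D(U)={2,6,7}: Y {3,4,5,7}->{3,4,5}; U {2,6,7}->{6,7}
Constraint 2 (Z < Y) on D(Z)={2,4,5} D(Y)={3,4,5}: Z {2,4,5}->{2,4}
Constraint 3 (U != Y) on D(U)={6,7} D(Y)={3,4,5}: no change
So after constraint 3: D(Z) = {2,4}

Answer: {2,4}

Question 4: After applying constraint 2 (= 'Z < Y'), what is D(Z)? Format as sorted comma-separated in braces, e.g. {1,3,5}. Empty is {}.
Answer: {2,4}

Derivation:
Constraint 1 (Y < U) on D(Y)={3,4,5,7} D(U)={2,6,7}: Y {3,4,5,7}->{3,4,5}; U {2,6,7}->{6,7}
Constraint 2 (Z < Y) on D(Z)={2,4,5} D(Y)={3,4,5}: Z {2,4,5}->{2,4}
So after constraint 2: D(Z) = {2,4}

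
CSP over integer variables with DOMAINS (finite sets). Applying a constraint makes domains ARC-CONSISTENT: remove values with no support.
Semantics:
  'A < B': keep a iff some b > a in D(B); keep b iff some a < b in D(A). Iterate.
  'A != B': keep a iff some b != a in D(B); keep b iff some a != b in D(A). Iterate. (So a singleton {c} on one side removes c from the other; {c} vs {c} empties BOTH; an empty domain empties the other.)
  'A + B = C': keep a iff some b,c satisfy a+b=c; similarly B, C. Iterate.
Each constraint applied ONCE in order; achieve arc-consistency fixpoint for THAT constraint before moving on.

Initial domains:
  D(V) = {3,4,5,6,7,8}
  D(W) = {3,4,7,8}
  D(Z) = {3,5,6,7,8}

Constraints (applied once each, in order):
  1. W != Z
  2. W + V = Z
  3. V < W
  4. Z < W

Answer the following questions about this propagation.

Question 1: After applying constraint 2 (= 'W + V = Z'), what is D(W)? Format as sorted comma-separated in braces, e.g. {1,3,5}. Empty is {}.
Constraint 1 (W != Z) on D(W)={3,4,7,8} D(Z)={3,5,6,7,8}: no change
Constraint 2 (W + V = Z) on D(W)={3,4,7,8} D(V)={3,4,5,6,7,8} D(Z)={3,5,6,7,8}: W {3,4,7,8}->{3,4}; V {3,4,5,6,7,8}->{3,4,5}; Z {3,5,6,7,8}->{6,7,8}
So after constraint 2: D(W) = {3,4}

Answer: {3,4}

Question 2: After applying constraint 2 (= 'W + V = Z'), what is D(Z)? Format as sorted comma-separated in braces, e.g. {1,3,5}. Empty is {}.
Constraint 1 (W != Z) on D(W)={3,4,7,8} D(Z)={3,5,6,7,8}: no change
Constraint 2 (W + V = Z) on D(W)={3,4,7,8} D(V)={3,4,5,6,7,8} D(Z)={3,5,6,7,8}: W {3,4,7,8}->{3,4}; V {3,4,5,6,7,8}->{3,4,5}; Z {3,5,6,7,8}->{6,7,8}
So after constraint 2: D(Z) = {6,7,8}

Answer: {6,7,8}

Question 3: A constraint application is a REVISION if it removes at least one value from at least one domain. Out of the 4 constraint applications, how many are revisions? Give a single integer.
Constraint 1 (W != Z) on D(W)={3,4,7,8} D(Z)={3,5,6,7,8}: no change => not a revision
Constraint 2 (W + V = Z) on D(W)={3,4,7,8} D(V)={3,4,5,6,7,8} D(Z)={3,5,6,7,8}: W {3,4,7,8}->{3,4}; V {3,4,5,6,7,8}->{3,4,5}; Z {3,5,6,7,8}->{6,7,8} => REVISION
Constraint 3 (V < W) on D(V)={3,4,5} D(W)={3,4}: V {3,4,5}->{3}; W {3,4}->{4} => REVISION
Constraint 4 (Z < W) on D(Z)={6,7,8} D(W)={4}: Z {6,7,8}->{}; W {4}->{} => REVISION
Total revisions = 3

Answer: 3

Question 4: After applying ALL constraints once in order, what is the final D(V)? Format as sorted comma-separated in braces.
Constraint 1 (W != Z) on D(W)={3,4,7,8} D(Z)={3,5,6,7,8}: no change
Constraint 2 (W + V = Z) on D(W)={3,4,7,8} D(V)={3,4,5,6,7,8} D(Z)={3,5,6,7,8}: W {3,4,7,8}->{3,4}; V {3,4,5,6,7,8}->{3,4,5}; Z {3,5,6,7,8}->{6,7,8}
Constraint 3 (V < W) on D(V)={3,4,5} D(W)={3,4}: V {3,4,5}->{3}; W {3,4}->{4}
Constraint 4 (Z < W) on D(Z)={6,7,8} D(W)={4}: Z {6,7,8}->{}; W {4}->{}
So after all 4 constraints: D(V) = {3}

Answer: {3}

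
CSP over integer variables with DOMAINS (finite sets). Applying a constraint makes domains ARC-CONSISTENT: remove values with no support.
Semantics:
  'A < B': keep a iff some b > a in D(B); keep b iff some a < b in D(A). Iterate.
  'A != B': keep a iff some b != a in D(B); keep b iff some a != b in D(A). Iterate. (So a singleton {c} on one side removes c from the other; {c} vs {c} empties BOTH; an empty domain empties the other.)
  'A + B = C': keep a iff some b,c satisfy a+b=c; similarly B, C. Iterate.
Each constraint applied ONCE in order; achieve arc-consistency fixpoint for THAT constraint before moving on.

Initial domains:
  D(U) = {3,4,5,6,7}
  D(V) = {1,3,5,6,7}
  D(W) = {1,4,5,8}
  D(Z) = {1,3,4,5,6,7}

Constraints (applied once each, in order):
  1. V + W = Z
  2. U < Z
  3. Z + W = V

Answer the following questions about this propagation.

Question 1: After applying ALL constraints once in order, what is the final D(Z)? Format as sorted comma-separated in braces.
Answer: {4,5}

Derivation:
Constraint 1 (V + W = Z) on D(V)={1,3,5,6,7} D(W)={1,4,5,8} D(Z)={1,3,4,5,6,7}: V {1,3,5,6,7}->{1,3,5,6}; W {1,4,5,8}->{1,4,5}; Z {1,3,4,5,6,7}->{4,5,6,7}
Constraint 2 (U < Z) on D(U)={3,4,5,6,7} D(Z)={4,5,6,7}: U {3,4,5,6,7}->{3,4,5,6}
Constraint 3 (Z + W = V) on D(Z)={4,5,6,7} D(W)={1,4,5} D(V)={1,3,5,6}: Z {4,5,6,7}->{4,5}; W {1,4,5}->{1}; V {1,3,5,6}->{5,6}
So after all 3 constraints: D(Z) = {4,5}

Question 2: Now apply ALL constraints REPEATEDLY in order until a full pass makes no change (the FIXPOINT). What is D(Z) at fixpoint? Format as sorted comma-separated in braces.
Answer: {}

Derivation:
pass 0 (initial): D(Z)={1,3,4,5,6,7}
pass 1: U {3,4,5,6,7}->{3,4,5,6}; V {1,3,5,6,7}->{5,6}; W {1,4,5,8}->{1}; Z {1,3,4,5,6,7}->{4,5}
pass 2: U {3,4,5,6}->{}; V {5,6}->{}; W {1}->{}; Z {4,5}->{}
pass 3: no change
Fixpoint after 3 passes: D(Z) = {}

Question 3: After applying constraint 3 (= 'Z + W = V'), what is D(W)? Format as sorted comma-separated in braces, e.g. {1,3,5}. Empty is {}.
Answer: {1}

Derivation:
Constraint 1 (V + W = Z) on D(V)={1,3,5,6,7} D(W)={1,4,5,8} D(Z)={1,3,4,5,6,7}: V {1,3,5,6,7}->{1,3,5,6}; W {1,4,5,8}->{1,4,5}; Z {1,3,4,5,6,7}->{4,5,6,7}
Constraint 2 (U < Z) on D(U)={3,4,5,6,7} D(Z)={4,5,6,7}: U {3,4,5,6,7}->{3,4,5,6}
Constraint 3 (Z + W = V) on D(Z)={4,5,6,7} D(W)={1,4,5} D(V)={1,3,5,6}: Z {4,5,6,7}->{4,5}; W {1,4,5}->{1}; V {1,3,5,6}->{5,6}
So after constraint 3: D(W) = {1}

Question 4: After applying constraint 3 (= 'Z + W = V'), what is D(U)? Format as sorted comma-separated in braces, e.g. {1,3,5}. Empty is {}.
Constraint 1 (V + W = Z) on D(V)={1,3,5,6,7} D(W)={1,4,5,8} D(Z)={1,3,4,5,6,7}: V {1,3,5,6,7}->{1,3,5,6}; W {1,4,5,8}->{1,4,5}; Z {1,3,4,5,6,7}->{4,5,6,7}
Constraint 2 (U < Z) on D(U)={3,4,5,6,7} D(Z)={4,5,6,7}: U {3,4,5,6,7}->{3,4,5,6}
Constraint 3 (Z + W = V) on D(Z)={4,5,6,7} D(W)={1,4,5} D(V)={1,3,5,6}: Z {4,5,6,7}->{4,5}; W {1,4,5}->{1}; V {1,3,5,6}->{5,6}
So after constraint 3: D(U) = {3,4,5,6}

Answer: {3,4,5,6}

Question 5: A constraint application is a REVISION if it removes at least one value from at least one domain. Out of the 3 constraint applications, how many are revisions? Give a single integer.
Constraint 1 (V + W = Z) on D(V)={1,3,5,6,7} D(W)={1,4,5,8} D(Z)={1,3,4,5,6,7}: V {1,3,5,6,7}->{1,3,5,6}; W {1,4,5,8}->{1,4,5}; Z {1,3,4,5,6,7}->{4,5,6,7} => REVISION
Constraint 2 (U < Z) on D(U)={3,4,5,6,7} D(Z)={4,5,6,7}: U {3,4,5,6,7}->{3,4,5,6} => REVISION
Constraint 3 (Z + W = V) on D(Z)={4,5,6,7} D(W)={1,4,5} D(V)={1,3,5,6}: Z {4,5,6,7}->{4,5}; W {1,4,5}->{1}; V {1,3,5,6}->{5,6} => REVISION
Total revisions = 3

Answer: 3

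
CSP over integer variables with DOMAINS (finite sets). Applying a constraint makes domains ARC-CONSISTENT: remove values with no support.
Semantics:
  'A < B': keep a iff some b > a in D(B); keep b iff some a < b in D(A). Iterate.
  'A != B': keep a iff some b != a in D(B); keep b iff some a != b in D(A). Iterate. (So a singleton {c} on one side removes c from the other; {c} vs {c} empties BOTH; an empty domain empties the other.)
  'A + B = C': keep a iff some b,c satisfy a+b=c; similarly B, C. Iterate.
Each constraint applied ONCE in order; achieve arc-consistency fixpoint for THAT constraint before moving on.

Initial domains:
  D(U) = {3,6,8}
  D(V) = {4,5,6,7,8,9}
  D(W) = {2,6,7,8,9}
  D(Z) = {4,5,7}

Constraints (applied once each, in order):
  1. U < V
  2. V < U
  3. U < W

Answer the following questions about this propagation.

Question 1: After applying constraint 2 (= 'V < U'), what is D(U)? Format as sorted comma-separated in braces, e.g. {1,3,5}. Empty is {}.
Constraint 1 (U < V) on D(U)={3,6,8} D(V)={4,5,6,7,8,9}: no change
Constraint 2 (V < U) on D(V)={4,5,6,7,8,9} D(U)={3,6,8}: V {4,5,6,7,8,9}->{4,5,6,7}; U {3,6,8}->{6,8}
So after constraint 2: D(U) = {6,8}

Answer: {6,8}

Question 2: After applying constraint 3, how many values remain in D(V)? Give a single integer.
Answer: 4

Derivation:
Constraint 1 (U < V) on D(U)={3,6,8} D(V)={4,5,6,7,8,9}: no change
Constraint 2 (V < U) on D(V)={4,5,6,7,8,9} D(U)={3,6,8}: V {4,5,6,7,8,9}->{4,5,6,7}; U {3,6,8}->{6,8}
Constraint 3 (U < W) on D(U)={6,8} D(W)={2,6,7,8,9}: W {2,6,7,8,9}->{7,8,9}
So after constraint 3: D(V)={4,5,6,7}, size = 4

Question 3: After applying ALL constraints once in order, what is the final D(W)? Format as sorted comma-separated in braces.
Answer: {7,8,9}

Derivation:
Constraint 1 (U < V) on D(U)={3,6,8} D(V)={4,5,6,7,8,9}: no change
Constraint 2 (V < U) on D(V)={4,5,6,7,8,9} D(U)={3,6,8}: V {4,5,6,7,8,9}->{4,5,6,7}; U {3,6,8}->{6,8}
Constraint 3 (U < W) on D(U)={6,8} D(W)={2,6,7,8,9}: W {2,6,7,8,9}->{7,8,9}
So after all 3 constraints: D(W) = {7,8,9}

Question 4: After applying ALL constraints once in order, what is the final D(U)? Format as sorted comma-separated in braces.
Answer: {6,8}

Derivation:
Constraint 1 (U < V) on D(U)={3,6,8} D(V)={4,5,6,7,8,9}: no change
Constraint 2 (V < U) on D(V)={4,5,6,7,8,9} D(U)={3,6,8}: V {4,5,6,7,8,9}->{4,5,6,7}; U {3,6,8}->{6,8}
Constraint 3 (U < W) on D(U)={6,8} D(W)={2,6,7,8,9}: W {2,6,7,8,9}->{7,8,9}
So after all 3 constraints: D(U) = {6,8}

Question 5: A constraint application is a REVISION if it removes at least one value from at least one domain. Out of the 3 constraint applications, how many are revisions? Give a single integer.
Constraint 1 (U < V) on D(U)={3,6,8} D(V)={4,5,6,7,8,9}: no change => not a revision
Constraint 2 (V < U) on D(V)={4,5,6,7,8,9} D(U)={3,6,8}: V {4,5,6,7,8,9}->{4,5,6,7}; U {3,6,8}->{6,8} => REVISION
Constraint 3 (U < W) on D(U)={6,8} D(W)={2,6,7,8,9}: W {2,6,7,8,9}->{7,8,9} => REVISION
Total revisions = 2

Answer: 2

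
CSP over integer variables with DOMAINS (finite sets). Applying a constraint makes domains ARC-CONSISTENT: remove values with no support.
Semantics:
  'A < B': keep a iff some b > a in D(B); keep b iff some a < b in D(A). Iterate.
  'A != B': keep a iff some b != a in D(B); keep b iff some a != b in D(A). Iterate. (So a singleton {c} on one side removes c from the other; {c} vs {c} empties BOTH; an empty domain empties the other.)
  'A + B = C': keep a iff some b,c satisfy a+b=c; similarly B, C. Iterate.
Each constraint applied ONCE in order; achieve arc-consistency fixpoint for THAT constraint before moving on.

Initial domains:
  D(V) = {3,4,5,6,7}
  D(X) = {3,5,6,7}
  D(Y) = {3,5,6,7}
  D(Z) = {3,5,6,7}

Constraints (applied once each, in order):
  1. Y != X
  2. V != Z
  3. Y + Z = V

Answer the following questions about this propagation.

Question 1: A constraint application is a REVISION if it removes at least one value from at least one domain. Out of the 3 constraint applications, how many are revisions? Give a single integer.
Constraint 1 (Y != X) on D(Y)={3,5,6,7} D(X)={3,5,6,7}: no change => not a revision
Constraint 2 (V != Z) on D(V)={3,4,5,6,7} D(Z)={3,5,6,7}: no change => not a revision
Constraint 3 (Y + Z = V) on D(Y)={3,5,6,7} D(Z)={3,5,6,7} D(V)={3,4,5,6,7}: Y {3,5,6,7}->{3}; Z {3,5,6,7}->{3}; V {3,4,5,6,7}->{6} => REVISION
Total revisions = 1

Answer: 1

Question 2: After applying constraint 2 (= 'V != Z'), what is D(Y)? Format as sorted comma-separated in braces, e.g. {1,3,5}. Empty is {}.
Constraint 1 (Y != X) on D(Y)={3,5,6,7} D(X)={3,5,6,7}: no change
Constraint 2 (V != Z) on D(V)={3,4,5,6,7} D(Z)={3,5,6,7}: no change
So after constraint 2: D(Y) = {3,5,6,7}

Answer: {3,5,6,7}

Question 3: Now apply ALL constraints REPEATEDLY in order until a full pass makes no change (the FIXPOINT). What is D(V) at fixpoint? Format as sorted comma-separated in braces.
pass 0 (initial): D(V)={3,4,5,6,7}
pass 1: V {3,4,5,6,7}->{6}; Y {3,5,6,7}->{3}; Z {3,5,6,7}->{3}
pass 2: X {3,5,6,7}->{5,6,7}
pass 3: no change
Fixpoint after 3 passes: D(V) = {6}

Answer: {6}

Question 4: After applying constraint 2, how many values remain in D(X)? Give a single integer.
Answer: 4

Derivation:
Constraint 1 (Y != X) on D(Y)={3,5,6,7} D(X)={3,5,6,7}: no change
Constraint 2 (V != Z) on D(V)={3,4,5,6,7} D(Z)={3,5,6,7}: no change
So after constraint 2: D(X)={3,5,6,7}, size = 4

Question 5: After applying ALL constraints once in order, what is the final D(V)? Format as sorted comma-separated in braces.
Answer: {6}

Derivation:
Constraint 1 (Y != X) on D(Y)={3,5,6,7} D(X)={3,5,6,7}: no change
Constraint 2 (V != Z) on D(V)={3,4,5,6,7} D(Z)={3,5,6,7}: no change
Constraint 3 (Y + Z = V) on D(Y)={3,5,6,7} D(Z)={3,5,6,7} D(V)={3,4,5,6,7}: Y {3,5,6,7}->{3}; Z {3,5,6,7}->{3}; V {3,4,5,6,7}->{6}
So after all 3 constraints: D(V) = {6}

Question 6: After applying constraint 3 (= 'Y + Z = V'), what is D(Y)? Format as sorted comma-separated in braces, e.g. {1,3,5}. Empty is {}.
Constraint 1 (Y != X) on D(Y)={3,5,6,7} D(X)={3,5,6,7}: no change
Constraint 2 (V != Z) on D(V)={3,4,5,6,7} D(Z)={3,5,6,7}: no change
Constraint 3 (Y + Z = V) on D(Y)={3,5,6,7} D(Z)={3,5,6,7} D(V)={3,4,5,6,7}: Y {3,5,6,7}->{3}; Z {3,5,6,7}->{3}; V {3,4,5,6,7}->{6}
So after constraint 3: D(Y) = {3}

Answer: {3}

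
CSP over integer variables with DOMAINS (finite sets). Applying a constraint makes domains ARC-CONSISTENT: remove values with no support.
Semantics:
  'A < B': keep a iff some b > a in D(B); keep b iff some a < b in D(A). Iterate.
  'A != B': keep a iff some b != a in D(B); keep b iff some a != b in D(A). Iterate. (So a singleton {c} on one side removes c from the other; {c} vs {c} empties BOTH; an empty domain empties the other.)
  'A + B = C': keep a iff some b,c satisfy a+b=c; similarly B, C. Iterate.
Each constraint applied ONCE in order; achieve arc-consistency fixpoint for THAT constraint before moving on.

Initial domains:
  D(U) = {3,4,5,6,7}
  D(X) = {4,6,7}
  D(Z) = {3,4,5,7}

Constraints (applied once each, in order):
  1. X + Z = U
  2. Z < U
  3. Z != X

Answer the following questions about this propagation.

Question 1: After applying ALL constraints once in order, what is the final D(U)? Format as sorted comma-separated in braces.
Constraint 1 (X + Z = U) on D(X)={4,6,7} D(Z)={3,4,5,7} D(U)={3,4,5,6,7}: X {4,6,7}->{4}; Z {3,4,5,7}->{3}; U {3,4,5,6,7}->{7}
Constraint 2 (Z < U) on D(Z)={3} D(U)={7}: no change
Constraint 3 (Z != X) on D(Z)={3} D(X)={4}: no change
So after all 3 constraints: D(U) = {7}

Answer: {7}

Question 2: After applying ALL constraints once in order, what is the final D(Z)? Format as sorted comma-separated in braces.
Answer: {3}

Derivation:
Constraint 1 (X + Z = U) on D(X)={4,6,7} D(Z)={3,4,5,7} D(U)={3,4,5,6,7}: X {4,6,7}->{4}; Z {3,4,5,7}->{3}; U {3,4,5,6,7}->{7}
Constraint 2 (Z < U) on D(Z)={3} D(U)={7}: no change
Constraint 3 (Z != X) on D(Z)={3} D(X)={4}: no change
So after all 3 constraints: D(Z) = {3}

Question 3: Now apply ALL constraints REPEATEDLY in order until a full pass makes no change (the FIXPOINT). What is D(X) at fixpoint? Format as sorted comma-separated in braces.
pass 0 (initial): D(X)={4,6,7}
pass 1: U {3,4,5,6,7}->{7}; X {4,6,7}->{4}; Z {3,4,5,7}->{3}
pass 2: no change
Fixpoint after 2 passes: D(X) = {4}

Answer: {4}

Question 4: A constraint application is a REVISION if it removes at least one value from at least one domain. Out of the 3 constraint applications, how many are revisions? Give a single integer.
Constraint 1 (X + Z = U) on D(X)={4,6,7} D(Z)={3,4,5,7} D(U)={3,4,5,6,7}: X {4,6,7}->{4}; Z {3,4,5,7}->{3}; U {3,4,5,6,7}->{7} => REVISION
Constraint 2 (Z < U) on D(Z)={3} D(U)={7}: no change => not a revision
Constraint 3 (Z != X) on D(Z)={3} D(X)={4}: no change => not a revision
Total revisions = 1

Answer: 1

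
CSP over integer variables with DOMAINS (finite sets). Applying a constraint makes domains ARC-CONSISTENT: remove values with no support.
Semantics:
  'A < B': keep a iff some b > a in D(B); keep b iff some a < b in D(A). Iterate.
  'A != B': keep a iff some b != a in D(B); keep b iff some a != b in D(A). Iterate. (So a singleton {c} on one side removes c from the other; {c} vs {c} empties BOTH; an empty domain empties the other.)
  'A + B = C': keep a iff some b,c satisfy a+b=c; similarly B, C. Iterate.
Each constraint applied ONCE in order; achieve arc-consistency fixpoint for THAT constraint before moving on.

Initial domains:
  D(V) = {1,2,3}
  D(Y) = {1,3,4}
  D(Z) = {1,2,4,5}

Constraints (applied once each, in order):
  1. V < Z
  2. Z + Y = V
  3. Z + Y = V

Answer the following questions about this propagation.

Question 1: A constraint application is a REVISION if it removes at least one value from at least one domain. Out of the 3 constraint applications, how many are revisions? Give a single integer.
Answer: 2

Derivation:
Constraint 1 (V < Z) on D(V)={1,2,3} D(Z)={1,2,4,5}: Z {1,2,4,5}->{2,4,5} => REVISION
Constraint 2 (Z + Y = V) on D(Z)={2,4,5} D(Y)={1,3,4} D(V)={1,2,3}: Z {2,4,5}->{2}; Y {1,3,4}->{1}; V {1,2,3}->{3} => REVISION
Constraint 3 (Z + Y = V) on D(Z)={2} D(Y)={1} D(V)={3}: no change => not a revision
Total revisions = 2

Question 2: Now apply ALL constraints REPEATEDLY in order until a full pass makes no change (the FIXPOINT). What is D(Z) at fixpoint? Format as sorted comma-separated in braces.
pass 0 (initial): D(Z)={1,2,4,5}
pass 1: V {1,2,3}->{3}; Y {1,3,4}->{1}; Z {1,2,4,5}->{2}
pass 2: V {3}->{}; Y {1}->{}; Z {2}->{}
pass 3: no change
Fixpoint after 3 passes: D(Z) = {}

Answer: {}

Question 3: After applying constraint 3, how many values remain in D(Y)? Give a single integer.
Answer: 1

Derivation:
Constraint 1 (V < Z) on D(V)={1,2,3} D(Z)={1,2,4,5}: Z {1,2,4,5}->{2,4,5}
Constraint 2 (Z + Y = V) on D(Z)={2,4,5} D(Y)={1,3,4} D(V)={1,2,3}: Z {2,4,5}->{2}; Y {1,3,4}->{1}; V {1,2,3}->{3}
Constraint 3 (Z + Y = V) on D(Z)={2} D(Y)={1} D(V)={3}: no change
So after constraint 3: D(Y)={1}, size = 1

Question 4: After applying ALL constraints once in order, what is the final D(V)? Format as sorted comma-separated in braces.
Answer: {3}

Derivation:
Constraint 1 (V < Z) on D(V)={1,2,3} D(Z)={1,2,4,5}: Z {1,2,4,5}->{2,4,5}
Constraint 2 (Z + Y = V) on D(Z)={2,4,5} D(Y)={1,3,4} D(V)={1,2,3}: Z {2,4,5}->{2}; Y {1,3,4}->{1}; V {1,2,3}->{3}
Constraint 3 (Z + Y = V) on D(Z)={2} D(Y)={1} D(V)={3}: no change
So after all 3 constraints: D(V) = {3}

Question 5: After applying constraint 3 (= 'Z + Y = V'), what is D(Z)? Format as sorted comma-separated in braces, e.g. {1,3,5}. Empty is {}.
Answer: {2}

Derivation:
Constraint 1 (V < Z) on D(V)={1,2,3} D(Z)={1,2,4,5}: Z {1,2,4,5}->{2,4,5}
Constraint 2 (Z + Y = V) on D(Z)={2,4,5} D(Y)={1,3,4} D(V)={1,2,3}: Z {2,4,5}->{2}; Y {1,3,4}->{1}; V {1,2,3}->{3}
Constraint 3 (Z + Y = V) on D(Z)={2} D(Y)={1} D(V)={3}: no change
So after constraint 3: D(Z) = {2}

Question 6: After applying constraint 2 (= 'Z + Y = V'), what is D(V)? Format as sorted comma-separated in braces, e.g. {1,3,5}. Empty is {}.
Constraint 1 (V < Z) on D(V)={1,2,3} D(Z)={1,2,4,5}: Z {1,2,4,5}->{2,4,5}
Constraint 2 (Z + Y = V) on D(Z)={2,4,5} D(Y)={1,3,4} D(V)={1,2,3}: Z {2,4,5}->{2}; Y {1,3,4}->{1}; V {1,2,3}->{3}
So after constraint 2: D(V) = {3}

Answer: {3}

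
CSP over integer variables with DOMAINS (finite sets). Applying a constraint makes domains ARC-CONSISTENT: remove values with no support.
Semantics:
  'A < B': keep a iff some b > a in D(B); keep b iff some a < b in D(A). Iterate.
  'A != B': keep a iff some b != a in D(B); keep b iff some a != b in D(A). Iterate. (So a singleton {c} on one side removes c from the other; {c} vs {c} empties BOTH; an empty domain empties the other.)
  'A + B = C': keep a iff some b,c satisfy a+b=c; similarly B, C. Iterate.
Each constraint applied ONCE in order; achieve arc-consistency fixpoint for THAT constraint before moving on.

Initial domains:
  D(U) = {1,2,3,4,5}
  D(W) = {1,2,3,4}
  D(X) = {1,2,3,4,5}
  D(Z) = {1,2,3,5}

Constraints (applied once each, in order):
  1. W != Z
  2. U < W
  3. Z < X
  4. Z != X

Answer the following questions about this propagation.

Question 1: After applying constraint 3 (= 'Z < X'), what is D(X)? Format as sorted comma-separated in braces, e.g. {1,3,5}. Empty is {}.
Constraint 1 (W != Z) on D(W)={1,2,3,4} D(Z)={1,2,3,5}: no change
Constraint 2 (U < W) on D(U)={1,2,3,4,5} D(W)={1,2,3,4}: U {1,2,3,4,5}->{1,2,3}; W {1,2,3,4}->{2,3,4}
Constraint 3 (Z < X) on D(Z)={1,2,3,5} D(X)={1,2,3,4,5}: Z {1,2,3,5}->{1,2,3}; X {1,2,3,4,5}->{2,3,4,5}
So after constraint 3: D(X) = {2,3,4,5}

Answer: {2,3,4,5}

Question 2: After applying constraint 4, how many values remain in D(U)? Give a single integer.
Constraint 1 (W != Z) on D(W)={1,2,3,4} D(Z)={1,2,3,5}: no change
Constraint 2 (U < W) on D(U)={1,2,3,4,5} D(W)={1,2,3,4}: U {1,2,3,4,5}->{1,2,3}; W {1,2,3,4}->{2,3,4}
Constraint 3 (Z < X) on D(Z)={1,2,3,5} D(X)={1,2,3,4,5}: Z {1,2,3,5}->{1,2,3}; X {1,2,3,4,5}->{2,3,4,5}
Constraint 4 (Z != X) on D(Z)={1,2,3} D(X)={2,3,4,5}: no change
So after constraint 4: D(U)={1,2,3}, size = 3

Answer: 3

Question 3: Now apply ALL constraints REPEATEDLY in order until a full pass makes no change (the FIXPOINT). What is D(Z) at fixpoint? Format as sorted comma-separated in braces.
Answer: {1,2,3}

Derivation:
pass 0 (initial): D(Z)={1,2,3,5}
pass 1: U {1,2,3,4,5}->{1,2,3}; W {1,2,3,4}->{2,3,4}; X {1,2,3,4,5}->{2,3,4,5}; Z {1,2,3,5}->{1,2,3}
pass 2: no change
Fixpoint after 2 passes: D(Z) = {1,2,3}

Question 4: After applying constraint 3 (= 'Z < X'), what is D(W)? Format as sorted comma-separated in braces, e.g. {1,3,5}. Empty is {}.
Constraint 1 (W != Z) on D(W)={1,2,3,4} D(Z)={1,2,3,5}: no change
Constraint 2 (U < W) on D(U)={1,2,3,4,5} D(W)={1,2,3,4}: U {1,2,3,4,5}->{1,2,3}; W {1,2,3,4}->{2,3,4}
Constraint 3 (Z < X) on D(Z)={1,2,3,5} D(X)={1,2,3,4,5}: Z {1,2,3,5}->{1,2,3}; X {1,2,3,4,5}->{2,3,4,5}
So after constraint 3: D(W) = {2,3,4}

Answer: {2,3,4}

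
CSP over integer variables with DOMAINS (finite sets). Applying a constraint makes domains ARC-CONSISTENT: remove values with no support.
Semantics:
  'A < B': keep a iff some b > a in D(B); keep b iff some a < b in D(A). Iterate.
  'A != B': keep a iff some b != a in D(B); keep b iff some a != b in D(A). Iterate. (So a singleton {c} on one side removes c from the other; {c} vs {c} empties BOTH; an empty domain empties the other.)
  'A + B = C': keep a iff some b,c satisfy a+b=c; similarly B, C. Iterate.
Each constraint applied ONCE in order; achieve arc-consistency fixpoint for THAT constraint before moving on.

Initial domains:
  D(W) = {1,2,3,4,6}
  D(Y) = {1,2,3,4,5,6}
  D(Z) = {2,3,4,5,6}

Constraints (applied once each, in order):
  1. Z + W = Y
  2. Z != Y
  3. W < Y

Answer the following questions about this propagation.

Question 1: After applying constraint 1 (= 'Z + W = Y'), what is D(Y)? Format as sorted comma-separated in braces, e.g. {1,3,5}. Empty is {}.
Answer: {3,4,5,6}

Derivation:
Constraint 1 (Z + W = Y) on D(Z)={2,3,4,5,6} D(W)={1,2,3,4,6} D(Y)={1,2,3,4,5,6}: Z {2,3,4,5,6}->{2,3,4,5}; W {1,2,3,4,6}->{1,2,3,4}; Y {1,2,3,4,5,6}->{3,4,5,6}
So after constraint 1: D(Y) = {3,4,5,6}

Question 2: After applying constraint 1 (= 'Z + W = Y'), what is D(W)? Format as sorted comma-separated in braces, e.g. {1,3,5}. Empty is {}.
Answer: {1,2,3,4}

Derivation:
Constraint 1 (Z + W = Y) on D(Z)={2,3,4,5,6} D(W)={1,2,3,4,6} D(Y)={1,2,3,4,5,6}: Z {2,3,4,5,6}->{2,3,4,5}; W {1,2,3,4,6}->{1,2,3,4}; Y {1,2,3,4,5,6}->{3,4,5,6}
So after constraint 1: D(W) = {1,2,3,4}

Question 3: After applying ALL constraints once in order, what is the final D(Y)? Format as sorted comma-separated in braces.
Constraint 1 (Z + W = Y) on D(Z)={2,3,4,5,6} D(W)={1,2,3,4,6} D(Y)={1,2,3,4,5,6}: Z {2,3,4,5,6}->{2,3,4,5}; W {1,2,3,4,6}->{1,2,3,4}; Y {1,2,3,4,5,6}->{3,4,5,6}
Constraint 2 (Z != Y) on D(Z)={2,3,4,5} D(Y)={3,4,5,6}: no change
Constraint 3 (W < Y) on D(W)={1,2,3,4} D(Y)={3,4,5,6}: no change
So after all 3 constraints: D(Y) = {3,4,5,6}

Answer: {3,4,5,6}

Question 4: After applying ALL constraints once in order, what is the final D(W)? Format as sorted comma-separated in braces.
Constraint 1 (Z + W = Y) on D(Z)={2,3,4,5,6} D(W)={1,2,3,4,6} D(Y)={1,2,3,4,5,6}: Z {2,3,4,5,6}->{2,3,4,5}; W {1,2,3,4,6}->{1,2,3,4}; Y {1,2,3,4,5,6}->{3,4,5,6}
Constraint 2 (Z != Y) on D(Z)={2,3,4,5} D(Y)={3,4,5,6}: no change
Constraint 3 (W < Y) on D(W)={1,2,3,4} D(Y)={3,4,5,6}: no change
So after all 3 constraints: D(W) = {1,2,3,4}

Answer: {1,2,3,4}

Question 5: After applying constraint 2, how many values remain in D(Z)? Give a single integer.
Constraint 1 (Z + W = Y) on D(Z)={2,3,4,5,6} D(W)={1,2,3,4,6} D(Y)={1,2,3,4,5,6}: Z {2,3,4,5,6}->{2,3,4,5}; W {1,2,3,4,6}->{1,2,3,4}; Y {1,2,3,4,5,6}->{3,4,5,6}
Constraint 2 (Z != Y) on D(Z)={2,3,4,5} D(Y)={3,4,5,6}: no change
So after constraint 2: D(Z)={2,3,4,5}, size = 4

Answer: 4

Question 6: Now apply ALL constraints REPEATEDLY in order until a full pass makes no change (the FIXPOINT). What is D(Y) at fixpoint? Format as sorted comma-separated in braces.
Answer: {3,4,5,6}

Derivation:
pass 0 (initial): D(Y)={1,2,3,4,5,6}
pass 1: W {1,2,3,4,6}->{1,2,3,4}; Y {1,2,3,4,5,6}->{3,4,5,6}; Z {2,3,4,5,6}->{2,3,4,5}
pass 2: no change
Fixpoint after 2 passes: D(Y) = {3,4,5,6}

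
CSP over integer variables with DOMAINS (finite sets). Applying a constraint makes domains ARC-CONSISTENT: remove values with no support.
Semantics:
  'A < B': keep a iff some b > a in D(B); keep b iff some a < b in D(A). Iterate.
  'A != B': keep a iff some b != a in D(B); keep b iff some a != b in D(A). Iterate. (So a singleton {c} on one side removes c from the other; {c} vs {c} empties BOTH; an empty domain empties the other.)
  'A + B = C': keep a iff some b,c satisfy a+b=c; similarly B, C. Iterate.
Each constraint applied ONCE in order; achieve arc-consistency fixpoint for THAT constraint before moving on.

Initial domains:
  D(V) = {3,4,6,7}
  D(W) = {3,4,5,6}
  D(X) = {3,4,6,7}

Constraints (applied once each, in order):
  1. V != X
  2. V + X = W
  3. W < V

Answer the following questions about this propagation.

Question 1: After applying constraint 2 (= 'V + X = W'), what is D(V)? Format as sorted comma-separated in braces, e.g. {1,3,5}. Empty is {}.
Constraint 1 (V != X) on D(V)={3,4,6,7} D(X)={3,4,6,7}: no change
Constraint 2 (V + X = W) on D(V)={3,4,6,7} D(X)={3,4,6,7} D(W)={3,4,5,6}: V {3,4,6,7}->{3}; X {3,4,6,7}->{3}; W {3,4,5,6}->{6}
So after constraint 2: D(V) = {3}

Answer: {3}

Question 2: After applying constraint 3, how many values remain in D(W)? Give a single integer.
Constraint 1 (V != X) on D(V)={3,4,6,7} D(X)={3,4,6,7}: no change
Constraint 2 (V + X = W) on D(V)={3,4,6,7} D(X)={3,4,6,7} D(W)={3,4,5,6}: V {3,4,6,7}->{3}; X {3,4,6,7}->{3}; W {3,4,5,6}->{6}
Constraint 3 (W < V) on D(W)={6} D(V)={3}: W {6}->{}; V {3}->{}
So after constraint 3: D(W)={}, size = 0

Answer: 0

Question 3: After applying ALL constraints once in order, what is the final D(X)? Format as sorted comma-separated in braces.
Constraint 1 (V != X) on D(V)={3,4,6,7} D(X)={3,4,6,7}: no change
Constraint 2 (V + X = W) on D(V)={3,4,6,7} D(X)={3,4,6,7} D(W)={3,4,5,6}: V {3,4,6,7}->{3}; X {3,4,6,7}->{3}; W {3,4,5,6}->{6}
Constraint 3 (W < V) on D(W)={6} D(V)={3}: W {6}->{}; V {3}->{}
So after all 3 constraints: D(X) = {3}

Answer: {3}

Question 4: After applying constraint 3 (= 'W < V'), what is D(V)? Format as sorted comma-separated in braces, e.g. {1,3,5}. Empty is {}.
Answer: {}

Derivation:
Constraint 1 (V != X) on D(V)={3,4,6,7} D(X)={3,4,6,7}: no change
Constraint 2 (V + X = W) on D(V)={3,4,6,7} D(X)={3,4,6,7} D(W)={3,4,5,6}: V {3,4,6,7}->{3}; X {3,4,6,7}->{3}; W {3,4,5,6}->{6}
Constraint 3 (W < V) on D(W)={6} D(V)={3}: W {6}->{}; V {3}->{}
So after constraint 3: D(V) = {}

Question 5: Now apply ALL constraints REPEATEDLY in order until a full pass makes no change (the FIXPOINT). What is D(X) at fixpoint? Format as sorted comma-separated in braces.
pass 0 (initial): D(X)={3,4,6,7}
pass 1: V {3,4,6,7}->{}; W {3,4,5,6}->{}; X {3,4,6,7}->{3}
pass 2: X {3}->{}
pass 3: no change
Fixpoint after 3 passes: D(X) = {}

Answer: {}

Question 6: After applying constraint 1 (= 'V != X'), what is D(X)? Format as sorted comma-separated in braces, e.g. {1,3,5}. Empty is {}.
Constraint 1 (V != X) on D(V)={3,4,6,7} D(X)={3,4,6,7}: no change
So after constraint 1: D(X) = {3,4,6,7}

Answer: {3,4,6,7}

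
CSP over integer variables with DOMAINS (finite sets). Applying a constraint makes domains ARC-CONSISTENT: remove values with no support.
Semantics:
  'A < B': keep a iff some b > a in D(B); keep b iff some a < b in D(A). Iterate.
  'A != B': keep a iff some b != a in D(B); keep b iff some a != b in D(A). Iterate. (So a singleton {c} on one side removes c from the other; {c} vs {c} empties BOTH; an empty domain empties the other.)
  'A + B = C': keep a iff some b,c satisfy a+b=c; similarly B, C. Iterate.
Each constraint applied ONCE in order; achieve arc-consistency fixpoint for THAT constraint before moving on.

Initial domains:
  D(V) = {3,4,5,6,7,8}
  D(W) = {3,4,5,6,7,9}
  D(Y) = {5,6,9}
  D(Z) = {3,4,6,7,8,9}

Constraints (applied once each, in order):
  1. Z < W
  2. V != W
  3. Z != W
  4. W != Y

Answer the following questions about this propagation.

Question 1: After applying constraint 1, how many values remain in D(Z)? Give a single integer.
Answer: 5

Derivation:
Constraint 1 (Z < W) on D(Z)={3,4,6,7,8,9} D(W)={3,4,5,6,7,9}: Z {3,4,6,7,8,9}->{3,4,6,7,8}; W {3,4,5,6,7,9}->{4,5,6,7,9}
So after constraint 1: D(Z)={3,4,6,7,8}, size = 5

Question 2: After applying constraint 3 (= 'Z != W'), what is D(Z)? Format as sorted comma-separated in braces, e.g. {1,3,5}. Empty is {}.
Answer: {3,4,6,7,8}

Derivation:
Constraint 1 (Z < W) on D(Z)={3,4,6,7,8,9} D(W)={3,4,5,6,7,9}: Z {3,4,6,7,8,9}->{3,4,6,7,8}; W {3,4,5,6,7,9}->{4,5,6,7,9}
Constraint 2 (V != W) on D(V)={3,4,5,6,7,8} D(W)={4,5,6,7,9}: no change
Constraint 3 (Z != W) on D(Z)={3,4,6,7,8} D(W)={4,5,6,7,9}: no change
So after constraint 3: D(Z) = {3,4,6,7,8}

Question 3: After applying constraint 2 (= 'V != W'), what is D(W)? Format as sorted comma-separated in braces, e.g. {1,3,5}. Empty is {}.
Answer: {4,5,6,7,9}

Derivation:
Constraint 1 (Z < W) on D(Z)={3,4,6,7,8,9} D(W)={3,4,5,6,7,9}: Z {3,4,6,7,8,9}->{3,4,6,7,8}; W {3,4,5,6,7,9}->{4,5,6,7,9}
Constraint 2 (V != W) on D(V)={3,4,5,6,7,8} D(W)={4,5,6,7,9}: no change
So after constraint 2: D(W) = {4,5,6,7,9}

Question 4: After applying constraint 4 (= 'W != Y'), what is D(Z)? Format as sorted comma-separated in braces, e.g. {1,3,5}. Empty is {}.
Constraint 1 (Z < W) on D(Z)={3,4,6,7,8,9} D(W)={3,4,5,6,7,9}: Z {3,4,6,7,8,9}->{3,4,6,7,8}; W {3,4,5,6,7,9}->{4,5,6,7,9}
Constraint 2 (V != W) on D(V)={3,4,5,6,7,8} D(W)={4,5,6,7,9}: no change
Constraint 3 (Z != W) on D(Z)={3,4,6,7,8} D(W)={4,5,6,7,9}: no change
Constraint 4 (W != Y) on D(W)={4,5,6,7,9} D(Y)={5,6,9}: no change
So after constraint 4: D(Z) = {3,4,6,7,8}

Answer: {3,4,6,7,8}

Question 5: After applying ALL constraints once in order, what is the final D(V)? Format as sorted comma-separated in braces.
Constraint 1 (Z < W) on D(Z)={3,4,6,7,8,9} D(W)={3,4,5,6,7,9}: Z {3,4,6,7,8,9}->{3,4,6,7,8}; W {3,4,5,6,7,9}->{4,5,6,7,9}
Constraint 2 (V != W) on D(V)={3,4,5,6,7,8} D(W)={4,5,6,7,9}: no change
Constraint 3 (Z != W) on D(Z)={3,4,6,7,8} D(W)={4,5,6,7,9}: no change
Constraint 4 (W != Y) on D(W)={4,5,6,7,9} D(Y)={5,6,9}: no change
So after all 4 constraints: D(V) = {3,4,5,6,7,8}

Answer: {3,4,5,6,7,8}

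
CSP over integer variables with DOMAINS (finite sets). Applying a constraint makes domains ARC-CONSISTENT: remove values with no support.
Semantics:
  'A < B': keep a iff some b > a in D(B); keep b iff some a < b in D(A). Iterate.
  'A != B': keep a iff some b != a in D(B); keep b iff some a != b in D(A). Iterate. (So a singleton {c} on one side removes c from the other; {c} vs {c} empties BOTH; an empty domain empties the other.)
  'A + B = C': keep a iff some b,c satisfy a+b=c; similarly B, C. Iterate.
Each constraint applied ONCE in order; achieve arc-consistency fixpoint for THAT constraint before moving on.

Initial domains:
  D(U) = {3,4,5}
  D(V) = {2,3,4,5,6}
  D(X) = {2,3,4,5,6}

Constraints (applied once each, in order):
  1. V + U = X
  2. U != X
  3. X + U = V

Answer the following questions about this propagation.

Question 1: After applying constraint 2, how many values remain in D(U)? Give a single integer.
Constraint 1 (V + U = X) on D(V)={2,3,4,5,6} D(U)={3,4,5} D(X)={2,3,4,5,6}: V {2,3,4,5,6}->{2,3}; U {3,4,5}->{3,4}; X {2,3,4,5,6}->{5,6}
Constraint 2 (U != X) on D(U)={3,4} D(X)={5,6}: no change
So after constraint 2: D(U)={3,4}, size = 2

Answer: 2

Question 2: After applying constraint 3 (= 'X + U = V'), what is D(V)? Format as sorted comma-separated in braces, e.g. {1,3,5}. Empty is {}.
Constraint 1 (V + U = X) on D(V)={2,3,4,5,6} D(U)={3,4,5} D(X)={2,3,4,5,6}: V {2,3,4,5,6}->{2,3}; U {3,4,5}->{3,4}; X {2,3,4,5,6}->{5,6}
Constraint 2 (U != X) on D(U)={3,4} D(X)={5,6}: no change
Constraint 3 (X + U = V) on D(X)={5,6} D(U)={3,4} D(V)={2,3}: X {5,6}->{}; U {3,4}->{}; V {2,3}->{}
So after constraint 3: D(V) = {}

Answer: {}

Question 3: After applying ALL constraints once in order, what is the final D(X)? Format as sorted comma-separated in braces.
Constraint 1 (V + U = X) on D(V)={2,3,4,5,6} D(U)={3,4,5} D(X)={2,3,4,5,6}: V {2,3,4,5,6}->{2,3}; U {3,4,5}->{3,4}; X {2,3,4,5,6}->{5,6}
Constraint 2 (U != X) on D(U)={3,4} D(X)={5,6}: no change
Constraint 3 (X + U = V) on D(X)={5,6} D(U)={3,4} D(V)={2,3}: X {5,6}->{}; U {3,4}->{}; V {2,3}->{}
So after all 3 constraints: D(X) = {}

Answer: {}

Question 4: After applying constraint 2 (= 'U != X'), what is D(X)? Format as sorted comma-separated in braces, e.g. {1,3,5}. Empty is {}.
Constraint 1 (V + U = X) on D(V)={2,3,4,5,6} D(U)={3,4,5} D(X)={2,3,4,5,6}: V {2,3,4,5,6}->{2,3}; U {3,4,5}->{3,4}; X {2,3,4,5,6}->{5,6}
Constraint 2 (U != X) on D(U)={3,4} D(X)={5,6}: no change
So after constraint 2: D(X) = {5,6}

Answer: {5,6}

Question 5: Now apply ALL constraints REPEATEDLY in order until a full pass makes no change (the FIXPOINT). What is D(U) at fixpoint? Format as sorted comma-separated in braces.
Answer: {}

Derivation:
pass 0 (initial): D(U)={3,4,5}
pass 1: U {3,4,5}->{}; V {2,3,4,5,6}->{}; X {2,3,4,5,6}->{}
pass 2: no change
Fixpoint after 2 passes: D(U) = {}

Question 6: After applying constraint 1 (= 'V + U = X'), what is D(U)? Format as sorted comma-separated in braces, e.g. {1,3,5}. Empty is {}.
Constraint 1 (V + U = X) on D(V)={2,3,4,5,6} D(U)={3,4,5} D(X)={2,3,4,5,6}: V {2,3,4,5,6}->{2,3}; U {3,4,5}->{3,4}; X {2,3,4,5,6}->{5,6}
So after constraint 1: D(U) = {3,4}

Answer: {3,4}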